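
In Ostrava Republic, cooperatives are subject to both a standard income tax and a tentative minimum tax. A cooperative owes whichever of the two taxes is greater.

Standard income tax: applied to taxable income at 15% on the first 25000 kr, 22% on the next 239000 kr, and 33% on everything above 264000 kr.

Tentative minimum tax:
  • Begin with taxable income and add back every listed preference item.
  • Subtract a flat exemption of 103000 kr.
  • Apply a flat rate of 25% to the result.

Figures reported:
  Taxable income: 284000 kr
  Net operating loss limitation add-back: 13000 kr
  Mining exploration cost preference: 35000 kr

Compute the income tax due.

62930 kr

Tentative minimum tax:
  Adjusted income: 284000 kr + 13000 kr + 35000 kr = 332000 kr
  Less exemption 103000 kr → base 229000 kr
  229000 kr × 25% = 57250 kr

Standard income tax:
  25000 kr × 15% = 3750 kr
  239000 kr × 22% = 52580 kr
  20000 kr × 33% = 6600 kr
  → 62930 kr

62930 kr > 57250 kr, so the standard income tax governs.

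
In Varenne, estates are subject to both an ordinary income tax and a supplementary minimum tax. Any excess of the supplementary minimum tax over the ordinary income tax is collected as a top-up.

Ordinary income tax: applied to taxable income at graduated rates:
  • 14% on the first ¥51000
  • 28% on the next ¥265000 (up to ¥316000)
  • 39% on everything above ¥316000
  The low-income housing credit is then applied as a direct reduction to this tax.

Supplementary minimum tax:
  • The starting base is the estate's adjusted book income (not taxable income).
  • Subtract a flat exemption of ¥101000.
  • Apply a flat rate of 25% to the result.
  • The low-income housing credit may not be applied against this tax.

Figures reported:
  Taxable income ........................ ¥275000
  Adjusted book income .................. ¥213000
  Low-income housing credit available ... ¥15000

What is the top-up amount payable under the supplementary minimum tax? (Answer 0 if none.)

Supplementary minimum tax:
  Base (adjusted book income): ¥213000
  Less exemption ¥101000 → base ¥112000
  ¥112000 × 25% = ¥28000

Ordinary income tax:
  ¥51000 × 14% = ¥7140
  ¥224000 × 28% = ¥62720
  → ¥69860
  Less low-income housing credit ¥15000 → ¥54860

¥28000 ≤ ¥54860, so no add-on is due.

¥0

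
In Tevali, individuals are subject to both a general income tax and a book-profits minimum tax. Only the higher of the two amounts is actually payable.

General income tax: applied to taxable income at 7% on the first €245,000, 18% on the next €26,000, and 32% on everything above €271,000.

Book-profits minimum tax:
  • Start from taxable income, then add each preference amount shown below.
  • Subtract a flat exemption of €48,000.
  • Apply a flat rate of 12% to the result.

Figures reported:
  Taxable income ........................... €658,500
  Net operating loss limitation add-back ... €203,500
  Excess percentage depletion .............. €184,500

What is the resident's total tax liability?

Book-profits minimum tax:
  Adjusted income: €658,500 + €203,500 + €184,500 = €1,046,500
  Less exemption €48,000 → base €998,500
  €998,500 × 12% = €119,820

General income tax:
  €245,000 × 7% = €17,150
  €26,000 × 18% = €4,680
  €387,500 × 32% = €124,000
  → €145,830

€145,830 > €119,820, so the general income tax governs.

€145,830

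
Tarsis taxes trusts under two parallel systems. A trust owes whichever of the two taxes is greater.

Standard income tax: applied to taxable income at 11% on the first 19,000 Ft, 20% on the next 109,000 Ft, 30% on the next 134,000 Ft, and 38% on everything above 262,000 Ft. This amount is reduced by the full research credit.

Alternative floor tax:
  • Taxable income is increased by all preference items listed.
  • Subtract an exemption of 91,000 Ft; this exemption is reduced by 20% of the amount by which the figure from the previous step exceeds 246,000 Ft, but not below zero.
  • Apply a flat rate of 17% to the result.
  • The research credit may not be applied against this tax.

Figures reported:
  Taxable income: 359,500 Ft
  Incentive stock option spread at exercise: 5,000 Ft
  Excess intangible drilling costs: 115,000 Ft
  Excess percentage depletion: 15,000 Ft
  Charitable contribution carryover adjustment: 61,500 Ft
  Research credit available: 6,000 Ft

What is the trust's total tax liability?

95,140 Ft

Alternative floor tax:
  Adjusted income: 359,500 Ft + 5,000 Ft + 115,000 Ft + 15,000 Ft + 61,500 Ft = 556,000 Ft
  Exemption: 91,000 Ft − 20% × (556,000 Ft − 246,000 Ft) = 91,000 Ft − 62,000 Ft = 29,000 Ft
  Base: 556,000 Ft − 29,000 Ft = 527,000 Ft
  527,000 Ft × 17% = 89,590 Ft

Standard income tax:
  19,000 Ft × 11% = 2,090 Ft
  109,000 Ft × 20% = 21,800 Ft
  134,000 Ft × 30% = 40,200 Ft
  97,500 Ft × 38% = 37,050 Ft
  → 101,140 Ft
  Less research credit 6,000 Ft → 95,140 Ft

95,140 Ft > 89,590 Ft, so the standard income tax governs.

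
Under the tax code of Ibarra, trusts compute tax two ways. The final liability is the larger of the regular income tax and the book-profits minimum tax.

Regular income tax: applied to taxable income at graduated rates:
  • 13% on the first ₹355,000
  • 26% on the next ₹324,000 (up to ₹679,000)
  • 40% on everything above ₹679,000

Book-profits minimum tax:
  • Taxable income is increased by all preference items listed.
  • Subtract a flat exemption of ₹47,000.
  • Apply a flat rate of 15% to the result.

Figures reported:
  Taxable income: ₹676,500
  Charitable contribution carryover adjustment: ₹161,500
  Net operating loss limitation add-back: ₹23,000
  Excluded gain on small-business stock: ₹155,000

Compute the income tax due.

₹145,350

Regular income tax:
  ₹355,000 × 13% = ₹46,150
  ₹321,500 × 26% = ₹83,590
  → ₹129,740

Book-profits minimum tax:
  Adjusted income: ₹676,500 + ₹161,500 + ₹23,000 + ₹155,000 = ₹1,016,000
  Less exemption ₹47,000 → base ₹969,000
  ₹969,000 × 15% = ₹145,350

₹145,350 > ₹129,740, so the book-profits minimum tax is the binding amount.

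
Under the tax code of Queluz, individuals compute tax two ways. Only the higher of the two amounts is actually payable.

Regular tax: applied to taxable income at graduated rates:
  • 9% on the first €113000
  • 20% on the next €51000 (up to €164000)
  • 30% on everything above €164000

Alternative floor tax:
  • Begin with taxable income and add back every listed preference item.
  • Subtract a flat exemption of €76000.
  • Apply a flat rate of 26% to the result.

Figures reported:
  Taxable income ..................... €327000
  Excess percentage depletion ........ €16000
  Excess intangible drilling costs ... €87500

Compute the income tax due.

€92170

Alternative floor tax:
  Adjusted income: €327000 + €16000 + €87500 = €430500
  Less exemption €76000 → base €354500
  €354500 × 26% = €92170

Regular tax:
  €113000 × 9% = €10170
  €51000 × 20% = €10200
  €163000 × 30% = €48900
  → €69270

€92170 > €69270, so the alternative floor tax is the binding amount.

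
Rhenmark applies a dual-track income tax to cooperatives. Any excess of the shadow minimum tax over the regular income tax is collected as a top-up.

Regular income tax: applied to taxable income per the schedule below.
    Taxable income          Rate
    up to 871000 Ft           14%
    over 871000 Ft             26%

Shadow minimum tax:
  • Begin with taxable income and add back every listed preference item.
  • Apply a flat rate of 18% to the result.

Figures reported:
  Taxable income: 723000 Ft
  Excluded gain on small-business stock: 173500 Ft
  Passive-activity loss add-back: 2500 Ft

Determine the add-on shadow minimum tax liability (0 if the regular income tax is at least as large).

60600 Ft

Regular income tax:
  723000 Ft × 14% = 101220 Ft

Shadow minimum tax:
  Adjusted income: 723000 Ft + 173500 Ft + 2500 Ft = 899000 Ft
  899000 Ft × 18% = 161820 Ft

Excess of shadow minimum tax over regular income tax: 161820 Ft − 101220 Ft = 60600 Ft.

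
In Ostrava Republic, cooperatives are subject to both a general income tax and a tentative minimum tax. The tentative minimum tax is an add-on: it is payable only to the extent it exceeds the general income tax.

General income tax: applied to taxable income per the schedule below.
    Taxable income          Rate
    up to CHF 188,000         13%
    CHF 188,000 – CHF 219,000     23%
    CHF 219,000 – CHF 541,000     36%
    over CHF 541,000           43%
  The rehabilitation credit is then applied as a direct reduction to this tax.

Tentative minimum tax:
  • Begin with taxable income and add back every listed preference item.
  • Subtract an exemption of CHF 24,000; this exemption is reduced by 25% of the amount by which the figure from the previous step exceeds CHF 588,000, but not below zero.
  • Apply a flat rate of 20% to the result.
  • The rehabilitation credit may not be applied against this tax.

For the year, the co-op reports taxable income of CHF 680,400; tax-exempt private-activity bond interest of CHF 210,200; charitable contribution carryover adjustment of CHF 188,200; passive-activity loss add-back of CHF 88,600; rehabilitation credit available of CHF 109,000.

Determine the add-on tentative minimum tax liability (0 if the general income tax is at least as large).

CHF 135,048

General income tax:
  CHF 188,000 × 13% = CHF 24,440
  CHF 31,000 × 23% = CHF 7,130
  CHF 322,000 × 36% = CHF 115,920
  CHF 139,400 × 43% = CHF 59,942
  → CHF 207,432
  Less rehabilitation credit CHF 109,000 → CHF 98,432

Tentative minimum tax:
  Adjusted income: CHF 680,400 + CHF 210,200 + CHF 188,200 + CHF 88,600 = CHF 1,167,400
  Exemption: 25% × (CHF 1,167,400 − CHF 588,000) = CHF 144,850 ≥ CHF 24,000, so the exemption is fully phased out
  Base: CHF 1,167,400 − CHF 0 = CHF 1,167,400
  CHF 1,167,400 × 20% = CHF 233,480

Excess of tentative minimum tax over general income tax: CHF 233,480 − CHF 98,432 = CHF 135,048.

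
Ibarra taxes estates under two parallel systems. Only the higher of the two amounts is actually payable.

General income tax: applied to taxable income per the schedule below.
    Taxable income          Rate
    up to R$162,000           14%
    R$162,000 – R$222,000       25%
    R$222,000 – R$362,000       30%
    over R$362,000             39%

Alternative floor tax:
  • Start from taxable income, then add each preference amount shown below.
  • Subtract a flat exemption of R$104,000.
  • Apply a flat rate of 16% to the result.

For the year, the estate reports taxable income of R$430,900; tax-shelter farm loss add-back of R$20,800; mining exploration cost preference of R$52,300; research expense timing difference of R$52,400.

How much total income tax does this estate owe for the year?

General income tax:
  R$162,000 × 14% = R$22,680
  R$60,000 × 25% = R$15,000
  R$140,000 × 30% = R$42,000
  R$68,900 × 39% = R$26,871
  → R$106,551

Alternative floor tax:
  Adjusted income: R$430,900 + R$20,800 + R$52,300 + R$52,400 = R$556,400
  Less exemption R$104,000 → base R$452,400
  R$452,400 × 16% = R$72,384

R$106,551 > R$72,384, so the general income tax governs.

R$106,551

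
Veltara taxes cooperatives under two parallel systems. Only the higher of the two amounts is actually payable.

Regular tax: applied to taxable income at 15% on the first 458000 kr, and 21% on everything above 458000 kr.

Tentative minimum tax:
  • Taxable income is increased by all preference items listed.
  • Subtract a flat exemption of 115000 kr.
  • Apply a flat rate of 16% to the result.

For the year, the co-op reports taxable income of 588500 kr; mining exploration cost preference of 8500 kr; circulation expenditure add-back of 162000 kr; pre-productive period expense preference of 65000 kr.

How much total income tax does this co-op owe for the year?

Regular tax:
  458000 kr × 15% = 68700 kr
  130500 kr × 21% = 27405 kr
  → 96105 kr

Tentative minimum tax:
  Adjusted income: 588500 kr + 8500 kr + 162000 kr + 65000 kr = 824000 kr
  Less exemption 115000 kr → base 709000 kr
  709000 kr × 16% = 113440 kr

113440 kr > 96105 kr, so the tentative minimum tax is the binding amount.

113440 kr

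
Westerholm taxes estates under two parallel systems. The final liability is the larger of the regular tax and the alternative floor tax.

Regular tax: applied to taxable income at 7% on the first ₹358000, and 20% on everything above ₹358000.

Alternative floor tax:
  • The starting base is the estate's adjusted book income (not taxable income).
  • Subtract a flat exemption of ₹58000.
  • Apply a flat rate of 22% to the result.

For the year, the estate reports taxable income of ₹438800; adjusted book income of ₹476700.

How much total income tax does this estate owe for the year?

Alternative floor tax:
  Base (adjusted book income): ₹476700
  Less exemption ₹58000 → base ₹418700
  ₹418700 × 22% = ₹92114

Regular tax:
  ₹358000 × 7% = ₹25060
  ₹80800 × 20% = ₹16160
  → ₹41220

₹92114 > ₹41220, so the alternative floor tax is the binding amount.

₹92114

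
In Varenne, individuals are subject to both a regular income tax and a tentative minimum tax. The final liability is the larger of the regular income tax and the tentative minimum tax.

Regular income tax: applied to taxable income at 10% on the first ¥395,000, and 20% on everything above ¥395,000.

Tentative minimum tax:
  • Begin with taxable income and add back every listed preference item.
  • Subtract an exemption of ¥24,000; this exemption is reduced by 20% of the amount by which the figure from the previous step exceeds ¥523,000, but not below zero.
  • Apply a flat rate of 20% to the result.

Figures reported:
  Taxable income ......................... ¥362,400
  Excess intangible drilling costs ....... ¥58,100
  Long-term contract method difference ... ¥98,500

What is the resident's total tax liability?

Tentative minimum tax:
  Adjusted income: ¥362,400 + ¥58,100 + ¥98,500 = ¥519,000
  Exemption: ¥519,000 ≤ ¥523,000, so full ¥24,000 applies
  Base: ¥519,000 − ¥24,000 = ¥495,000
  ¥495,000 × 20% = ¥99,000

Regular income tax:
  ¥362,400 × 10% = ¥36,240

¥99,000 > ¥36,240, so the tentative minimum tax is the binding amount.

¥99,000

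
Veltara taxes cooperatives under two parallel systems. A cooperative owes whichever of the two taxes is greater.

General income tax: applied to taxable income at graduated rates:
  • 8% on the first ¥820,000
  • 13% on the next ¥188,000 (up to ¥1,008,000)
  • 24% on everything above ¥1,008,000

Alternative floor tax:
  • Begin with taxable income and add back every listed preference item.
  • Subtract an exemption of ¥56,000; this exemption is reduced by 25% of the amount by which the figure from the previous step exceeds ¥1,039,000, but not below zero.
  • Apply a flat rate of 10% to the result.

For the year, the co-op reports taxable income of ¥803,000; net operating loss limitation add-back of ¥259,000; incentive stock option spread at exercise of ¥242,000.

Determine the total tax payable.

General income tax:
  ¥803,000 × 8% = ¥64,240

Alternative floor tax:
  Adjusted income: ¥803,000 + ¥259,000 + ¥242,000 = ¥1,304,000
  Exemption: 25% × (¥1,304,000 − ¥1,039,000) = ¥66,250 ≥ ¥56,000, so the exemption is fully phased out
  Base: ¥1,304,000 − ¥0 = ¥1,304,000
  ¥1,304,000 × 10% = ¥130,400

¥130,400 > ¥64,240, so the alternative floor tax is the binding amount.

¥130,400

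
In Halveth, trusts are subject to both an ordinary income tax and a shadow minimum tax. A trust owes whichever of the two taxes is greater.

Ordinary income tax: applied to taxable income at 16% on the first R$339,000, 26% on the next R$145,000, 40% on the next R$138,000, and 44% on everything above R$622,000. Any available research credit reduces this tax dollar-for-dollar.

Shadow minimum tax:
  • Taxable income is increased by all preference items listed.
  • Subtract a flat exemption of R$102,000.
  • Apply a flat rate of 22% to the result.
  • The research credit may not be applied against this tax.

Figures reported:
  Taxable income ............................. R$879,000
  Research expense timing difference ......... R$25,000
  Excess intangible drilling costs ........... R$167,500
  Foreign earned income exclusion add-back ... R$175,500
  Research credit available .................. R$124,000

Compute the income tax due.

Shadow minimum tax:
  Adjusted income: R$879,000 + R$25,000 + R$167,500 + R$175,500 = R$1,247,000
  Less exemption R$102,000 → base R$1,145,000
  R$1,145,000 × 22% = R$251,900

Ordinary income tax:
  R$339,000 × 16% = R$54,240
  R$145,000 × 26% = R$37,700
  R$138,000 × 40% = R$55,200
  R$257,000 × 44% = R$113,080
  → R$260,220
  Less research credit R$124,000 → R$136,220

R$251,900 > R$136,220, so the shadow minimum tax is the binding amount.

R$251,900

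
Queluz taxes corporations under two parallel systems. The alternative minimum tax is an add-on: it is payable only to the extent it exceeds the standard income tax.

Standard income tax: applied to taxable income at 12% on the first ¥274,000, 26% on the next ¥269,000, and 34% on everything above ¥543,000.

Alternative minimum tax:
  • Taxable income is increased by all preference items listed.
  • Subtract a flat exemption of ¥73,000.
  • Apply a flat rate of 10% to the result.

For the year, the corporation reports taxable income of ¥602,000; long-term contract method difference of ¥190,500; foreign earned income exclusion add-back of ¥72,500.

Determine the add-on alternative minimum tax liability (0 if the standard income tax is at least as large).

¥0

Alternative minimum tax:
  Adjusted income: ¥602,000 + ¥190,500 + ¥72,500 = ¥865,000
  Less exemption ¥73,000 → base ¥792,000
  ¥792,000 × 10% = ¥79,200

Standard income tax:
  ¥274,000 × 12% = ¥32,880
  ¥269,000 × 26% = ¥69,940
  ¥59,000 × 34% = ¥20,060
  → ¥122,880

¥79,200 ≤ ¥122,880, so no add-on is due.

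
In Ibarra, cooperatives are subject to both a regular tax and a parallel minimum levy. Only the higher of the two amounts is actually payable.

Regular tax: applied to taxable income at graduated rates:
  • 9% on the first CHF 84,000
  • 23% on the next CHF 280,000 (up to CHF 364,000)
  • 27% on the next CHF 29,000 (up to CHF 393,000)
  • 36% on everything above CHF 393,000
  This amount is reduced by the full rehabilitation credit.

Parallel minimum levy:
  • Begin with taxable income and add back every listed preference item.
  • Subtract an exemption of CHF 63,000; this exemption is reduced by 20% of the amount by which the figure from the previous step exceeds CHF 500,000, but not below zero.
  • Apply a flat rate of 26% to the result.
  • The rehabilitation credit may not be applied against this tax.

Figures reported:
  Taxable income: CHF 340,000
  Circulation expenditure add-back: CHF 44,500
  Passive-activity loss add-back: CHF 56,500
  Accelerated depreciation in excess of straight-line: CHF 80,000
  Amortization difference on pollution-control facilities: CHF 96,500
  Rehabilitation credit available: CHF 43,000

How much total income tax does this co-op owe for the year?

Regular tax:
  CHF 84,000 × 9% = CHF 7,560
  CHF 256,000 × 23% = CHF 58,880
  → CHF 66,440
  Less rehabilitation credit CHF 43,000 → CHF 23,440

Parallel minimum levy:
  Adjusted income: CHF 340,000 + CHF 44,500 + CHF 56,500 + CHF 80,000 + CHF 96,500 = CHF 617,500
  Exemption: CHF 63,000 − 20% × (CHF 617,500 − CHF 500,000) = CHF 63,000 − CHF 23,500 = CHF 39,500
  Base: CHF 617,500 − CHF 39,500 = CHF 578,000
  CHF 578,000 × 26% = CHF 150,280

CHF 150,280 > CHF 23,440, so the parallel minimum levy is the binding amount.

CHF 150,280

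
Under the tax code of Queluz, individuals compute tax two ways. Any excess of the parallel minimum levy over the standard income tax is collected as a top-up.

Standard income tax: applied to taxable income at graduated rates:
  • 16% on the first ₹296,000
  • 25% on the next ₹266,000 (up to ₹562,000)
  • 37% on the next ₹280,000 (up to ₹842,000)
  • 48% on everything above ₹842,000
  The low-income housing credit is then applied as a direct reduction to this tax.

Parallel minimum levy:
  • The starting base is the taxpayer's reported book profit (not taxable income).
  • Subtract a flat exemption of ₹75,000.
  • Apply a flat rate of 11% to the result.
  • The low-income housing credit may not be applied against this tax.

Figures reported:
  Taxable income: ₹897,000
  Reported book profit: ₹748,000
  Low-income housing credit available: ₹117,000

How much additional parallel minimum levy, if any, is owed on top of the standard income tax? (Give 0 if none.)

₹0

Parallel minimum levy:
  Base (reported book profit): ₹748,000
  Less exemption ₹75,000 → base ₹673,000
  ₹673,000 × 11% = ₹74,030

Standard income tax:
  ₹296,000 × 16% = ₹47,360
  ₹266,000 × 25% = ₹66,500
  ₹280,000 × 37% = ₹103,600
  ₹55,000 × 48% = ₹26,400
  → ₹243,860
  Less low-income housing credit ₹117,000 → ₹126,860

₹74,030 ≤ ₹126,860, so no add-on is due.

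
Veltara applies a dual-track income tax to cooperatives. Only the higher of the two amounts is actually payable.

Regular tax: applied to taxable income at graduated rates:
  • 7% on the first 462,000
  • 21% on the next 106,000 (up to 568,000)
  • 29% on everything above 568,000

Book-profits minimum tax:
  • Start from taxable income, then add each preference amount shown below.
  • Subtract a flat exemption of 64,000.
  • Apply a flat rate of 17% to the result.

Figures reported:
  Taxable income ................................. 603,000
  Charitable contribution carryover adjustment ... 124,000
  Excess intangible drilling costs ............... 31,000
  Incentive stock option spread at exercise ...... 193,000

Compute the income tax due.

Regular tax:
  462,000 × 7% = 32,340
  106,000 × 21% = 22,260
  35,000 × 29% = 10,150
  → 64,750

Book-profits minimum tax:
  Adjusted income: 603,000 + 124,000 + 31,000 + 193,000 = 951,000
  Less exemption 64,000 → base 887,000
  887,000 × 17% = 150,790

150,790 > 64,750, so the book-profits minimum tax is the binding amount.

150,790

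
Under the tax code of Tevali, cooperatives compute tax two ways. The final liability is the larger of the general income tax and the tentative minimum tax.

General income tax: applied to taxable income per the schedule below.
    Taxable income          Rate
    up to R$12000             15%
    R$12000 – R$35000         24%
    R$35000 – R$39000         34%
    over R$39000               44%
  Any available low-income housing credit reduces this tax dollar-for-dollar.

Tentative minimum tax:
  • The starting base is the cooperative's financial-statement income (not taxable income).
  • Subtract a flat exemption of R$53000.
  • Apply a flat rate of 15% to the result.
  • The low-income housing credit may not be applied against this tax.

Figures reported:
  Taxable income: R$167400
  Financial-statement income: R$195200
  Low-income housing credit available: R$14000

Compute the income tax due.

R$51176

Tentative minimum tax:
  Base (financial-statement income): R$195200
  Less exemption R$53000 → base R$142200
  R$142200 × 15% = R$21330

General income tax:
  R$12000 × 15% = R$1800
  R$23000 × 24% = R$5520
  R$4000 × 34% = R$1360
  R$128400 × 44% = R$56496
  → R$65176
  Less low-income housing credit R$14000 → R$51176

R$51176 > R$21330, so the general income tax governs.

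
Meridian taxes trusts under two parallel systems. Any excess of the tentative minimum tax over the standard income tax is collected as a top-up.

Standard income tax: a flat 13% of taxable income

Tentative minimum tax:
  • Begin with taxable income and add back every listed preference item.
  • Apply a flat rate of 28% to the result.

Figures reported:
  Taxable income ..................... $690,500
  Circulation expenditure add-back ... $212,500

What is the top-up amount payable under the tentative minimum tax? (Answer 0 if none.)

$163,075

Standard income tax:
  $690,500 × 13% = $89,765

Tentative minimum tax:
  Adjusted income: $690,500 + $212,500 = $903,000
  $903,000 × 28% = $252,840

Excess of tentative minimum tax over standard income tax: $252,840 − $89,765 = $163,075.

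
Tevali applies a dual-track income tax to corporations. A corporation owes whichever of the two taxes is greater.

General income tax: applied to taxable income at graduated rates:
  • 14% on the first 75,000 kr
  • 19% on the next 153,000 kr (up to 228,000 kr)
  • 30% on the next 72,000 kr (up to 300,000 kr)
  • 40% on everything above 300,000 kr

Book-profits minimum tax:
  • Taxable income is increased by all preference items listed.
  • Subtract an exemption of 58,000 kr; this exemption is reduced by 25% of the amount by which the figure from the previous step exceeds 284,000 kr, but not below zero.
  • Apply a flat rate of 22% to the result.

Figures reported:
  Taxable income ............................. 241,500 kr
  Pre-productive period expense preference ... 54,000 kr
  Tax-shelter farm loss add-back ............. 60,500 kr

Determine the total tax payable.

General income tax:
  75,000 kr × 14% = 10,500 kr
  153,000 kr × 19% = 29,070 kr
  13,500 kr × 30% = 4,050 kr
  → 43,620 kr

Book-profits minimum tax:
  Adjusted income: 241,500 kr + 54,000 kr + 60,500 kr = 356,000 kr
  Exemption: 58,000 kr − 25% × (356,000 kr − 284,000 kr) = 58,000 kr − 18,000 kr = 40,000 kr
  Base: 356,000 kr − 40,000 kr = 316,000 kr
  316,000 kr × 22% = 69,520 kr

69,520 kr > 43,620 kr, so the book-profits minimum tax is the binding amount.

69,520 kr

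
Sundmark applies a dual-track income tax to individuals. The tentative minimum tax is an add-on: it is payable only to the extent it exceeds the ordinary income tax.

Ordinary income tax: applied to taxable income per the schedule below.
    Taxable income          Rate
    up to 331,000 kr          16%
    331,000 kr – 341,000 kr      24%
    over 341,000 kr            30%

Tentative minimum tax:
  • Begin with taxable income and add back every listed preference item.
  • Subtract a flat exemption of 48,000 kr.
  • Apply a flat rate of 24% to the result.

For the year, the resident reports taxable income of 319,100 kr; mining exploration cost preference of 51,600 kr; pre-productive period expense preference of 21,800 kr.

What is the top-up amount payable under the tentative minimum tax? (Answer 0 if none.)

Ordinary income tax:
  319,100 kr × 16% = 51,056 kr

Tentative minimum tax:
  Adjusted income: 319,100 kr + 51,600 kr + 21,800 kr = 392,500 kr
  Less exemption 48,000 kr → base 344,500 kr
  344,500 kr × 24% = 82,680 kr

Excess of tentative minimum tax over ordinary income tax: 82,680 kr − 51,056 kr = 31,624 kr.

31,624 kr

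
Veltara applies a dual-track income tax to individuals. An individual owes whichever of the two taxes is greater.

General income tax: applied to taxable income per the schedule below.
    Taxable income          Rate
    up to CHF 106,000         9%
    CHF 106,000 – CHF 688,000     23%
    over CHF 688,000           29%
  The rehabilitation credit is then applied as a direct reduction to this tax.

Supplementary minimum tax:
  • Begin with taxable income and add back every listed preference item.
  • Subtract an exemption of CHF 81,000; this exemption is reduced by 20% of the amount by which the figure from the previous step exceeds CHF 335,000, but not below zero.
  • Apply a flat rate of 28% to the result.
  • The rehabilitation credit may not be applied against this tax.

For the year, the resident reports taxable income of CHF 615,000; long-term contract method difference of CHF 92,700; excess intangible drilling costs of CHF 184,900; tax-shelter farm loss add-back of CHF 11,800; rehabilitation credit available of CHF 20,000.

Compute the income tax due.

General income tax:
  CHF 106,000 × 9% = CHF 9,540
  CHF 509,000 × 23% = CHF 117,070
  → CHF 126,610
  Less rehabilitation credit CHF 20,000 → CHF 106,610

Supplementary minimum tax:
  Adjusted income: CHF 615,000 + CHF 92,700 + CHF 184,900 + CHF 11,800 = CHF 904,400
  Exemption: 20% × (CHF 904,400 − CHF 335,000) = CHF 113,880 ≥ CHF 81,000, so the exemption is fully phased out
  Base: CHF 904,400 − CHF 0 = CHF 904,400
  CHF 904,400 × 28% = CHF 253,232

CHF 253,232 > CHF 106,610, so the supplementary minimum tax is the binding amount.

CHF 253,232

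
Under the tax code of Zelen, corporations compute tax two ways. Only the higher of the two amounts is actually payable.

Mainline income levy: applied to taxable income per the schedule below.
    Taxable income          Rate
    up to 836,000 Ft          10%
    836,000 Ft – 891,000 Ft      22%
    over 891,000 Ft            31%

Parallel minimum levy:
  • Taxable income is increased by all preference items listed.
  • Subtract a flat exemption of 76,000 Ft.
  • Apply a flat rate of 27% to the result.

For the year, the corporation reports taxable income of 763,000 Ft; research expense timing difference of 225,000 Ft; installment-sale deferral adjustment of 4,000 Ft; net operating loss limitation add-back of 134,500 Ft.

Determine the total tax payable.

283,635 Ft

Parallel minimum levy:
  Adjusted income: 763,000 Ft + 225,000 Ft + 4,000 Ft + 134,500 Ft = 1,126,500 Ft
  Less exemption 76,000 Ft → base 1,050,500 Ft
  1,050,500 Ft × 27% = 283,635 Ft

Mainline income levy:
  763,000 Ft × 10% = 76,300 Ft

283,635 Ft > 76,300 Ft, so the parallel minimum levy is the binding amount.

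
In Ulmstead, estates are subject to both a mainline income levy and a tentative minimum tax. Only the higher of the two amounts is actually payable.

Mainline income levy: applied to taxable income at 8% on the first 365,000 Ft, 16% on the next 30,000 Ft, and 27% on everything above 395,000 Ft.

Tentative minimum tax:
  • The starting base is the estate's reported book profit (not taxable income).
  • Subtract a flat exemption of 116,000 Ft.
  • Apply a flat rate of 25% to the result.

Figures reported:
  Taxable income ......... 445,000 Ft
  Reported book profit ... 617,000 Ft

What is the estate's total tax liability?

Tentative minimum tax:
  Base (reported book profit): 617,000 Ft
  Less exemption 116,000 Ft → base 501,000 Ft
  501,000 Ft × 25% = 125,250 Ft

Mainline income levy:
  365,000 Ft × 8% = 29,200 Ft
  30,000 Ft × 16% = 4,800 Ft
  50,000 Ft × 27% = 13,500 Ft
  → 47,500 Ft

125,250 Ft > 47,500 Ft, so the tentative minimum tax is the binding amount.

125,250 Ft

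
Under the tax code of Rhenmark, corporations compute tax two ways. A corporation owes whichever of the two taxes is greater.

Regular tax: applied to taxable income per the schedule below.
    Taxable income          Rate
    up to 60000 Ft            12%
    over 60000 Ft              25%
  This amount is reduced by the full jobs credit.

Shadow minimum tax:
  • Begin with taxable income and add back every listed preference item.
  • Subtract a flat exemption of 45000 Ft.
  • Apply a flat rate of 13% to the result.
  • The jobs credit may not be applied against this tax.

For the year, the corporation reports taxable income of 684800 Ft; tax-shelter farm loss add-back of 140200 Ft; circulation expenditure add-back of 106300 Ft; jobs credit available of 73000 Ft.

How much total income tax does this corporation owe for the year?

Shadow minimum tax:
  Adjusted income: 684800 Ft + 140200 Ft + 106300 Ft = 931300 Ft
  Less exemption 45000 Ft → base 886300 Ft
  886300 Ft × 13% = 115219 Ft

Regular tax:
  60000 Ft × 12% = 7200 Ft
  624800 Ft × 25% = 156200 Ft
  → 163400 Ft
  Less jobs credit 73000 Ft → 90400 Ft

115219 Ft > 90400 Ft, so the shadow minimum tax is the binding amount.

115219 Ft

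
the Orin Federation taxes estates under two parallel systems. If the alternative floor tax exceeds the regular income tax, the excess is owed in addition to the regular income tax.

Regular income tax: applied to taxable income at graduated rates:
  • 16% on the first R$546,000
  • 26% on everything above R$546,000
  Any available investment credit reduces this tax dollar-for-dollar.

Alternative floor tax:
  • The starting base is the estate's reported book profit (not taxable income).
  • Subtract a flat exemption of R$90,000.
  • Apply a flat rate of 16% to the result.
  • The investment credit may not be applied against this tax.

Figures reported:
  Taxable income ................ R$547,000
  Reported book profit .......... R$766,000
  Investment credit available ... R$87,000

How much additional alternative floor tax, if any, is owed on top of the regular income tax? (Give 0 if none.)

Regular income tax:
  R$546,000 × 16% = R$87,360
  R$1,000 × 26% = R$260
  → R$87,620
  Less investment credit R$87,000 → R$620

Alternative floor tax:
  Base (reported book profit): R$766,000
  Less exemption R$90,000 → base R$676,000
  R$676,000 × 16% = R$108,160

Excess of alternative floor tax over regular income tax: R$108,160 − R$620 = R$107,540.

R$107,540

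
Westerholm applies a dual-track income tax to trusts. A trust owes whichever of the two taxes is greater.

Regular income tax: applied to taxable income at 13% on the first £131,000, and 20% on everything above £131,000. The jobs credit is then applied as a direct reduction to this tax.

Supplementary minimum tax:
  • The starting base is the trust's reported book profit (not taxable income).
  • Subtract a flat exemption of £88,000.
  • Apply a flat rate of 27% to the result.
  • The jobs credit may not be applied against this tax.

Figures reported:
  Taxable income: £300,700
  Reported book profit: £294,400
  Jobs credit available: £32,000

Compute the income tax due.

Regular income tax:
  £131,000 × 13% = £17,030
  £169,700 × 20% = £33,940
  → £50,970
  Less jobs credit £32,000 → £18,970

Supplementary minimum tax:
  Base (reported book profit): £294,400
  Less exemption £88,000 → base £206,400
  £206,400 × 27% = £55,728

£55,728 > £18,970, so the supplementary minimum tax is the binding amount.

£55,728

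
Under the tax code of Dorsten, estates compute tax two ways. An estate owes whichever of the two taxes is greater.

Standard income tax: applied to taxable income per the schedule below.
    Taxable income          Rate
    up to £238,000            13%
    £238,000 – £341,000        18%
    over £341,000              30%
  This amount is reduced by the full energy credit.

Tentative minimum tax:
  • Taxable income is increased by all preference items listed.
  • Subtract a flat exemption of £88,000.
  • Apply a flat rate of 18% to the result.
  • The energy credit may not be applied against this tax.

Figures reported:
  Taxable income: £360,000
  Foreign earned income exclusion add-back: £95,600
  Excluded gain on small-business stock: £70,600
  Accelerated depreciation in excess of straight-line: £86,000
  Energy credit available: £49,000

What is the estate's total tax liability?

£94,356

Standard income tax:
  £238,000 × 13% = £30,940
  £103,000 × 18% = £18,540
  £19,000 × 30% = £5,700
  → £55,180
  Less energy credit £49,000 → £6,180

Tentative minimum tax:
  Adjusted income: £360,000 + £95,600 + £70,600 + £86,000 = £612,200
  Less exemption £88,000 → base £524,200
  £524,200 × 18% = £94,356

£94,356 > £6,180, so the tentative minimum tax is the binding amount.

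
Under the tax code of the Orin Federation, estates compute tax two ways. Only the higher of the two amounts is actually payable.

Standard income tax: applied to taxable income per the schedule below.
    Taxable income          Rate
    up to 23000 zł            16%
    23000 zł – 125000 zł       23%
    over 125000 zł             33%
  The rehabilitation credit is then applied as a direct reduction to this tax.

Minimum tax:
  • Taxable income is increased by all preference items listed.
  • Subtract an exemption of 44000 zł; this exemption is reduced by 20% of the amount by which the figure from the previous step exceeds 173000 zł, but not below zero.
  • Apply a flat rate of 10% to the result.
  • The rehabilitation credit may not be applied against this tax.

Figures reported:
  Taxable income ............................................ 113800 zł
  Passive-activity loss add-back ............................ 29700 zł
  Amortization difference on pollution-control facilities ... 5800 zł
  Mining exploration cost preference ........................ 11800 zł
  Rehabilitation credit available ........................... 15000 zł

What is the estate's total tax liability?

11710 zł

Standard income tax:
  23000 zł × 16% = 3680 zł
  90800 zł × 23% = 20884 zł
  → 24564 zł
  Less rehabilitation credit 15000 zł → 9564 zł

Minimum tax:
  Adjusted income: 113800 zł + 29700 zł + 5800 zł + 11800 zł = 161100 zł
  Exemption: 161100 zł ≤ 173000 zł, so full 44000 zł applies
  Base: 161100 zł − 44000 zł = 117100 zł
  117100 zł × 10% = 11710 zł

11710 zł > 9564 zł, so the minimum tax is the binding amount.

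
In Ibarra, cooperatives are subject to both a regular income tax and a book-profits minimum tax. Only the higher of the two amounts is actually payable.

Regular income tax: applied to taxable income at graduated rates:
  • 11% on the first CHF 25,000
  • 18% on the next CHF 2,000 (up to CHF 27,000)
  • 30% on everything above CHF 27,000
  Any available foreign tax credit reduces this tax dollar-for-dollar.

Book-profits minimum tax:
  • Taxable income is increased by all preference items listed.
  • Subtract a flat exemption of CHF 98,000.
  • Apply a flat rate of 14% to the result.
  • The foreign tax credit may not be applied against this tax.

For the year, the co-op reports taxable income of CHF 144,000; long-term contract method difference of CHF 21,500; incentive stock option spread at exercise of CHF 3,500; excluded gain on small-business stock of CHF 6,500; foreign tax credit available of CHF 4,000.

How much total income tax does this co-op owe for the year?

Book-profits minimum tax:
  Adjusted income: CHF 144,000 + CHF 21,500 + CHF 3,500 + CHF 6,500 = CHF 175,500
  Less exemption CHF 98,000 → base CHF 77,500
  CHF 77,500 × 14% = CHF 10,850

Regular income tax:
  CHF 25,000 × 11% = CHF 2,750
  CHF 2,000 × 18% = CHF 360
  CHF 117,000 × 30% = CHF 35,100
  → CHF 38,210
  Less foreign tax credit CHF 4,000 → CHF 34,210

CHF 34,210 > CHF 10,850, so the regular income tax governs.

CHF 34,210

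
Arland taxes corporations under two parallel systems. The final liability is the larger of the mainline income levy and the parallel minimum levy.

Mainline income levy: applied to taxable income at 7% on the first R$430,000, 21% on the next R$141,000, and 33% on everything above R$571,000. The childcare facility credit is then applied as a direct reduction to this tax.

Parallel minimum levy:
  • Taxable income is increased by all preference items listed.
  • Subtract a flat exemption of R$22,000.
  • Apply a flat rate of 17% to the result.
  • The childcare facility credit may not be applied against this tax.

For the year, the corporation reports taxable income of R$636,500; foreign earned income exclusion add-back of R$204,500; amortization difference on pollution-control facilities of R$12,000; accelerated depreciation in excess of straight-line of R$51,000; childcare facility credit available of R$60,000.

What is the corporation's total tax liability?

Parallel minimum levy:
  Adjusted income: R$636,500 + R$204,500 + R$12,000 + R$51,000 = R$904,000
  Less exemption R$22,000 → base R$882,000
  R$882,000 × 17% = R$149,940

Mainline income levy:
  R$430,000 × 7% = R$30,100
  R$141,000 × 21% = R$29,610
  R$65,500 × 33% = R$21,615
  → R$81,325
  Less childcare facility credit R$60,000 → R$21,325

R$149,940 > R$21,325, so the parallel minimum levy is the binding amount.

R$149,940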